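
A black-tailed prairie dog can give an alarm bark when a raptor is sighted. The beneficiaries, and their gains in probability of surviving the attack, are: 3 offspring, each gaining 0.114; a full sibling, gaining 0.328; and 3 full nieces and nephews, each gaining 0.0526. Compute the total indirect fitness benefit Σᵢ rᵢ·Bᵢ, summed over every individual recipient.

0.37445

r to an offspring = 1/2 (one parent–offspring link: r = (1/2)^1 = 1/2).
r to a full sibling = 1/2 (full sibs share both parents — two paths of length 2: r = 2·(1/2)^2 = 1/2).
r to a full niece or nephew = 0.25 (full aunt/uncle↔niece/nephew: two paths of length 3 through the shared grandparent pair: r = 2·(1/2)^3 = 1/4).
Summing one r·B term per recipient: 3·0.5·0.114 + 1·0.5·0.328 + 3·0.25·0.0526 = 0.37445.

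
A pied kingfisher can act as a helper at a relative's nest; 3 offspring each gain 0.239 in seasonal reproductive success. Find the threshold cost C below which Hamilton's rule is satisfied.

r to an offspring = 1/2 (one parent–offspring link: r = (1/2)^1 = 1/2).
Hamilton's rule: n·r·B > C, so the trait is favored while C < n·r·B = 3·0.5·0.239 = 0.3585.

0.3585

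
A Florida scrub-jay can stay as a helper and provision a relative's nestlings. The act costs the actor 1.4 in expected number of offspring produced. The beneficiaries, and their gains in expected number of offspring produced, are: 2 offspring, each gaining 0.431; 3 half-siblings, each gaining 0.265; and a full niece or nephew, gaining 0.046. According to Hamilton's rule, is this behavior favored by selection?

No

Hamilton's rule: the trait is favored when the sum of r·B over every recipient exceeds the actor's cost C.
r to an offspring = 1/2 (one parent–offspring link: r = (1/2)^1 = 1/2).
r to a half-sibling = 1/4 (half-sibs share one parent — one path of length 2: r = (1/2)^2 = 1/4).
r to a full niece or nephew = 0.25 (full aunt/uncle↔niece/nephew: two paths of length 3 through the shared grandparent pair: r = 2·(1/2)^3 = 1/4).
Summing one r·B term per recipient: 2·0.5·0.431 + 3·0.25·0.265 + 1·0.25·0.046 = 0.64125.
0.64125 < 1.4: the indirect benefit is less than the cost.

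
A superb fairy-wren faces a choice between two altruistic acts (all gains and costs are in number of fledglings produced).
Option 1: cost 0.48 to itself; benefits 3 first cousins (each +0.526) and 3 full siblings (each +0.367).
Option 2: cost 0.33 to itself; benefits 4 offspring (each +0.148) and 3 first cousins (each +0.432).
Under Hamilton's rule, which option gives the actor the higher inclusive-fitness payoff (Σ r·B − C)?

Option 1

Option 1: r to a first cousin = 0.125.
Option 1: r to a full sibling = 0.5.
Option 1: Σ r·B − C = (3·0.125·0.526 + 3·0.5·0.367) − 0.48 = 0.26775.
Option 2: r to an offspring = 0.5.
Option 2: r to a first cousin = 0.125.
Option 2: Σ r·B − C = (4·0.5·0.148 + 3·0.125·0.432) − 0.33 = 0.128.
Option 1 has the higher net inclusive-fitness payoff.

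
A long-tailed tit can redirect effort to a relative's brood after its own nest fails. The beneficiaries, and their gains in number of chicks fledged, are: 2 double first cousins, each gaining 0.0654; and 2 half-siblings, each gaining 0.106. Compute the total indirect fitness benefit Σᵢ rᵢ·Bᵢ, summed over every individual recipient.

r to a double first cousin = 1/4 (double first cousins share both grandparent pairs — four paths of length 4: r = 4·(1/2)^4 = 1/4).
r to a half-sibling = 1/4 (half-sibs share one parent — one path of length 2: r = (1/2)^2 = 1/4).
Summing one r·B term per recipient: 2·0.25·0.0654 + 2·0.25·0.106 = 0.0857.

0.0857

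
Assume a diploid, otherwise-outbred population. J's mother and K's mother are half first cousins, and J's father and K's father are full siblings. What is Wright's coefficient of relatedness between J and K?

Relatedness sums over independent paths through distinct common ancestors.
J and K are related in two ways: half second cousins through their mothers (r = 1/64) and first cousins through their fathers (r = 1/8).
r = 1/64 + 1/8 = 0.140625.

0.140625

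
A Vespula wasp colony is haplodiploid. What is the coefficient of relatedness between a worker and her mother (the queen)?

One meiotic link between diploid queen and diploid daughter: r = 1/2.

0.5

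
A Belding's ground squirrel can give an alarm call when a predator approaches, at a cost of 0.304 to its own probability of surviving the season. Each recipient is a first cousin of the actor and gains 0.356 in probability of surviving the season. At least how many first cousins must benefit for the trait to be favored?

7

r to a first cousin = 1/8 (first cousins share one grandparent pair — two paths of length 4: r = 2·(1/2)^4 = 1/8).
Hamilton's rule: n·r·B > C  ⇒  n > C/(r·B) = 0.304/(0.125·0.356) = 6.831.
The smallest integer exceeding 6.831 is 7.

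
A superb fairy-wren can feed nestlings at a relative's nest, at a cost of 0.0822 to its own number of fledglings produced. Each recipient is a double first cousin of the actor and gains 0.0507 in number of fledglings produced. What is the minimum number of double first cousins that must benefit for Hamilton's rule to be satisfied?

r to a double first cousin = 0.25 (double first cousins share both grandparent pairs — four paths of length 4: r = 4·(1/2)^4 = 1/4).
Hamilton's rule: n·r·B > C  ⇒  n > C/(r·B) = 0.0822/(0.25·0.0507) = 6.485.
The smallest integer exceeding 6.485 is 7.

7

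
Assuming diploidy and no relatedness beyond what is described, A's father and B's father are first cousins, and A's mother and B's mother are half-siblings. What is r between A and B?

0.09375

Independent pedigree routes through distinct common ancestors add.
A and B are related in two ways: second cousins through their fathers (r = 1/32) and half first cousins through their mothers (r = 1/16).
r = 1/32 + 1/16 = 0.09375.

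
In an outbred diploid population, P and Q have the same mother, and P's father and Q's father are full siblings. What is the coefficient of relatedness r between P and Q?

Wright's path rule: contributions from independent ancestry routes add.
P and Q are related in two ways: half-sibs through their shared mother (r = 1/4) and first cousins through their fathers (r = 1/8).
r = 1/4 + 1/8 = 0.375.

0.375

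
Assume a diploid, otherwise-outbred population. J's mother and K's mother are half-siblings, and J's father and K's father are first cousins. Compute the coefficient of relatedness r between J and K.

0.09375

Wright's path rule: contributions from independent ancestry routes add.
J and K are related in two ways: half first cousins through their mothers (r = 1/16) and second cousins through their fathers (r = 1/32).
r = 1/16 + 1/32 = 0.09375.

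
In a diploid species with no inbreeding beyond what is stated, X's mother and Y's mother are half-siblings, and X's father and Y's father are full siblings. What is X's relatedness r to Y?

0.1875

With two independent routes of shared ancestry, r is the sum of the two contributions.
X and Y are related in two ways: half first cousins through their mothers (r = 1/16) and first cousins through their fathers (r = 1/8).
r = 1/16 + 1/8 = 3/16 = 0.1875.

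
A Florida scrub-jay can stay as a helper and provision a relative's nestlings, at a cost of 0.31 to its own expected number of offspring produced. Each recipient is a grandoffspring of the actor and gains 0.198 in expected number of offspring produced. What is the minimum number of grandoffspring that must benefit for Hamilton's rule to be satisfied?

r to a grandoffspring = 1/4 (two parent–offspring links: r = (1/2)^2 = 1/4).
Hamilton's rule: n·r·B > C  ⇒  n > C/(r·B) = 0.31/(0.25·0.198) = 6.263.
The smallest integer exceeding 6.263 is 7.

7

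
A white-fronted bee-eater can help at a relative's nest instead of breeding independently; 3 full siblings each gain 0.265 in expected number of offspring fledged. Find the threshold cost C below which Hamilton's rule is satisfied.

r to a full sibling = 1/2 (full sibs share both parents — two paths of length 2: r = 2·(1/2)^2 = 1/2).
Hamilton's rule: n·r·B > C, so the trait is favored while C < n·r·B = 3·0.5·0.265 = 0.3975.

0.3975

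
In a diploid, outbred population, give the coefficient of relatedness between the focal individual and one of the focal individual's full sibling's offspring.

0.25

Each parent–offspring link contributes a factor of 1/2, and independent paths through distinct common ancestors add.
Full aunt/uncle↔niece/nephew: two paths of length 3 through the shared grandparent pair: r = 2·(1/2)^3 = 1/4.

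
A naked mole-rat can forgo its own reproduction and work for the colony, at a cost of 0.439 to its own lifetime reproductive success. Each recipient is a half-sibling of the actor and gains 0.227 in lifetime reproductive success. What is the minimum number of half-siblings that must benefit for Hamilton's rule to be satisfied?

r to a half-sibling = 1/4 (half-sibs share one parent — one path of length 2: r = (1/2)^2 = 1/4).
Hamilton's rule: n·r·B > C  ⇒  n > C/(r·B) = 0.439/(0.25·0.227) = 7.736.
The smallest integer exceeding 7.736 is 8.

8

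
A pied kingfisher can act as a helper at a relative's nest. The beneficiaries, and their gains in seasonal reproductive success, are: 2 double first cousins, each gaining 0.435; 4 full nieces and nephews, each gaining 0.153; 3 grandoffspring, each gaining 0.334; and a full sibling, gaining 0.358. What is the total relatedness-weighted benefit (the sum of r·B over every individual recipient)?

r to a double first cousin = 1/4 (double first cousins share both grandparent pairs — four paths of length 4: r = 4·(1/2)^4 = 1/4).
r to a full niece or nephew = 0.25 (full aunt/uncle↔niece/nephew: two paths of length 3 through the shared grandparent pair: r = 2·(1/2)^3 = 1/4).
r to a grandoffspring = 1/4 (two parent–offspring links: r = (1/2)^2 = 1/4).
r to a full sibling = 1/2 (full sibs share both parents — two paths of length 2: r = 2·(1/2)^2 = 1/2).
Summing one r·B term per recipient: 2·0.25·0.435 + 4·0.25·0.153 + 3·0.25·0.334 + 1·0.5·0.358 = 0.8.

0.8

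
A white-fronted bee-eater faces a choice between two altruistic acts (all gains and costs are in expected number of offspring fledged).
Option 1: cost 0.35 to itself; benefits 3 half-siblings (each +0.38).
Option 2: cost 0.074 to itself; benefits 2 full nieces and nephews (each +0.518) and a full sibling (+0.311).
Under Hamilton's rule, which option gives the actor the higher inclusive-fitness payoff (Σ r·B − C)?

Option 2

Option 1: r to a half-sibling = 0.25.
Option 1: Σ r·B − C = (3·0.25·0.38) − 0.35 = -0.065.
Option 2: r to a full niece or nephew = 0.25.
Option 2: r to a full sibling = 0.5.
Option 2: Σ r·B − C = (2·0.25·0.518 + 1·0.5·0.311) − 0.074 = 0.3405.
Option 2 has the higher net inclusive-fitness payoff.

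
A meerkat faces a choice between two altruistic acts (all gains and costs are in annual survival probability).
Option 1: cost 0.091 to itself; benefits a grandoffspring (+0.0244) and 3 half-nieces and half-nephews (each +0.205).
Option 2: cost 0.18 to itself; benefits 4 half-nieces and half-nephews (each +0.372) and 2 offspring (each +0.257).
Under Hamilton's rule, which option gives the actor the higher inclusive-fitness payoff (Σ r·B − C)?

Option 2

Option 1: r to a grandoffspring = 0.25.
Option 1: r to a half-niece or half-nephew = 0.125.
Option 1: Σ r·B − C = (1·0.25·0.0244 + 3·0.125·0.205) − 0.091 = -0.008025.
Option 2: r to a half-niece or half-nephew = 0.125.
Option 2: r to an offspring = 0.5.
Option 2: Σ r·B − C = (4·0.125·0.372 + 2·0.5·0.257) − 0.18 = 0.263.
Option 2 has the higher net inclusive-fitness payoff.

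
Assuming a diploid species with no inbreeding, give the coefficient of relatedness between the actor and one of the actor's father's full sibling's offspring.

0.125

Each parent–offspring link contributes a factor of 1/2, and independent paths through distinct common ancestors add.
First cousins share one grandparent pair — two paths of length 4: r = 2·(1/2)^4 = 1/8.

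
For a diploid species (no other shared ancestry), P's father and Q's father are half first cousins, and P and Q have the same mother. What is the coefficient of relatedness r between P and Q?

Independent pedigree routes through distinct common ancestors add.
P and Q are related in two ways: half second cousins through their fathers (r = 1/64) and half-sibs through their shared mother (r = 1/4).
r = 1/64 + 1/4 = 0.265625.

0.265625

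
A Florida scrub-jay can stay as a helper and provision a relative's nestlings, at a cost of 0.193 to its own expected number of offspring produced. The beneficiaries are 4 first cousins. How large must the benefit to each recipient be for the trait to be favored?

r to a first cousin = 1/8 (first cousins share one grandparent pair — two paths of length 4: r = 2·(1/2)^4 = 1/8).
Hamilton's rule with n recipients of equal r: n·r·B > C, so B > C/(n·r) = 0.193/(4·0.125) = 0.386.

0.386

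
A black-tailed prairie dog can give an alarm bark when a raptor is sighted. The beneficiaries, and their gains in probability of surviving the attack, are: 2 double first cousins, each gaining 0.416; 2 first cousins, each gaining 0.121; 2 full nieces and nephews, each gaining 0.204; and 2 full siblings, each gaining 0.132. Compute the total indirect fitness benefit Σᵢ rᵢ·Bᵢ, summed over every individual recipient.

0.47225

r to a double first cousin = 1/4 (double first cousins share both grandparent pairs — four paths of length 4: r = 4·(1/2)^4 = 1/4).
r to a first cousin = 0.125 (first cousins share one grandparent pair — two paths of length 4: r = 2·(1/2)^4 = 1/8).
r to a full niece or nephew = 0.25 (full aunt/uncle↔niece/nephew: two paths of length 3 through the shared grandparent pair: r = 2·(1/2)^3 = 1/4).
r to a full sibling = 1/2 (full sibs share both parents — two paths of length 2: r = 2·(1/2)^2 = 1/2).
Summing one r·B term per recipient: 2·0.25·0.416 + 2·0.125·0.121 + 2·0.25·0.204 + 2·0.5·0.132 = 0.47225.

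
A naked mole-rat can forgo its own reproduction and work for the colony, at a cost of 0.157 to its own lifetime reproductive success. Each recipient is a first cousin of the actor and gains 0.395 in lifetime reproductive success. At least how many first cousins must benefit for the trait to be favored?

4

r to a first cousin = 0.125 (first cousins share one grandparent pair — two paths of length 4: r = 2·(1/2)^4 = 1/8).
Hamilton's rule: n·r·B > C  ⇒  n > C/(r·B) = 0.157/(0.125·0.395) = 3.18.
The smallest integer exceeding 3.18 is 4.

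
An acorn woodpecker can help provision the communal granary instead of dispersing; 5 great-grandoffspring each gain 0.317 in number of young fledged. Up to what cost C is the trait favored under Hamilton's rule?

0.198125

r to a great-grandoffspring = 1/8 (three parent–offspring links: r = (1/2)^3 = 1/8).
Hamilton's rule: n·r·B > C, so the trait is favored while C < n·r·B = 5·0.125·0.317 = 0.198125.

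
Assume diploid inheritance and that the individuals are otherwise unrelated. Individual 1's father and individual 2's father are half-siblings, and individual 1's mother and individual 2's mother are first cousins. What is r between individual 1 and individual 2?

0.09375

With two independent routes of shared ancestry, r is the sum of the two contributions.
Individual 1 and individual 2 are related in two ways: half first cousins through their fathers (r = 1/16) and second cousins through their mothers (r = 1/32).
r = 1/16 + 1/32 = 3/32 = 0.09375.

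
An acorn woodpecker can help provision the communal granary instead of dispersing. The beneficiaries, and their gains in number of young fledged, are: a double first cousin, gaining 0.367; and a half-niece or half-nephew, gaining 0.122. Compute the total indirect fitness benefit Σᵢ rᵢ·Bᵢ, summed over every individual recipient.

0.107

r to a double first cousin = 0.25 (double first cousins share both grandparent pairs — four paths of length 4: r = 4·(1/2)^4 = 1/4).
r to a half-niece or half-nephew = 0.125 (half-aunt/uncle↔niece/nephew: one path of length 3: r = (1/2)^3 = 1/8).
Summing one r·B term per recipient: 1·0.25·0.367 + 1·0.125·0.122 = 0.107.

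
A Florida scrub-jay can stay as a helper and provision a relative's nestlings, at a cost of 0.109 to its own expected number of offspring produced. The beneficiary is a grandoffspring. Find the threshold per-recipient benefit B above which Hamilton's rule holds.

r to a grandoffspring = 0.25 (two parent–offspring links: r = (1/2)^2 = 1/4).
Hamilton's rule with n recipients of equal r: n·r·B > C, so B > C/(n·r) = 0.109/(1·0.25) = 0.436.

0.436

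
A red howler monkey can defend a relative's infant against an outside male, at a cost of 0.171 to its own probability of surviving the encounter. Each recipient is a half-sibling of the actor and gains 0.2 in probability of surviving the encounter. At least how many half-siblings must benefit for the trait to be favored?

r to a half-sibling = 1/4 (half-sibs share one parent — one path of length 2: r = (1/2)^2 = 1/4).
Hamilton's rule: n·r·B > C  ⇒  n > C/(r·B) = 0.171/(0.25·0.2) = 3.42.
The smallest integer exceeding 3.42 is 4.

4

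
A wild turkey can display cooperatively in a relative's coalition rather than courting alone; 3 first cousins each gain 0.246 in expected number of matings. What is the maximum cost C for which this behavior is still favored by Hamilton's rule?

0.09225

r to a first cousin = 0.125 (first cousins share one grandparent pair — two paths of length 4: r = 2·(1/2)^4 = 1/8).
Hamilton's rule: n·r·B > C, so the trait is favored while C < n·r·B = 3·0.125·0.246 = 0.09225.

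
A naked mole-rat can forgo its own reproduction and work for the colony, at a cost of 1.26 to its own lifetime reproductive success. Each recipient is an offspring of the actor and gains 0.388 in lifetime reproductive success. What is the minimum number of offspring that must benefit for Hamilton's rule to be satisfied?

r to an offspring = 1/2 (one parent–offspring link: r = (1/2)^1 = 1/2).
Hamilton's rule: n·r·B > C  ⇒  n > C/(r·B) = 1.26/(0.5·0.388) = 6.495.
The smallest integer exceeding 6.495 is 7.

7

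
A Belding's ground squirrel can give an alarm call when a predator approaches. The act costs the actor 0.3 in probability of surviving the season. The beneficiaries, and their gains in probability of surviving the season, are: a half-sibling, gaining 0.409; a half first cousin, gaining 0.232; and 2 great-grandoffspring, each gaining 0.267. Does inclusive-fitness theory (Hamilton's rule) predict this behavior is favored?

No

Hamilton's rule: the trait is favored when the sum of r·B over every recipient exceeds the actor's cost C.
r to a half-sibling = 0.25 (half-sibs share one parent — one path of length 2: r = (1/2)^2 = 1/4).
r to a half first cousin = 1/16 (half first cousins share one grandparent — one path of length 4: r = (1/2)^4 = 1/16).
r to a great-grandoffspring = 1/8 (three parent–offspring links: r = (1/2)^3 = 1/8).
Summing one r·B term per recipient: 1·0.25·0.409 + 1·0.0625·0.232 + 2·0.125·0.267 = 0.1835.
0.1835 < 0.3: the indirect benefit is less than the cost.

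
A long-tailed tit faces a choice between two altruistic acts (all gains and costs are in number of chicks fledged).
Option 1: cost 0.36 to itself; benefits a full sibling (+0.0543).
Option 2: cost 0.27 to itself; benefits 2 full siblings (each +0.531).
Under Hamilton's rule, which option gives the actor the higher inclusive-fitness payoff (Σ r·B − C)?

Option 2

Option 1: r to a full sibling = 0.5.
Option 1: Σ r·B − C = (1·0.5·0.0543) − 0.36 = -0.33285.
Option 2: r to a full sibling = 0.5.
Option 2: Σ r·B − C = (2·0.5·0.531) − 0.27 = 0.261.
Option 2 has the higher net inclusive-fitness payoff.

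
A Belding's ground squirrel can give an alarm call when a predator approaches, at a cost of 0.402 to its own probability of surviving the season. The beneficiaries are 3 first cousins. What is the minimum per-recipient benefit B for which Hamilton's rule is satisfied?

r to a first cousin = 0.125 (first cousins share one grandparent pair — two paths of length 4: r = 2·(1/2)^4 = 1/8).
Hamilton's rule with n recipients of equal r: n·r·B > C, so B > C/(n·r) = 0.402/(3·0.125) = 1.072.

1.072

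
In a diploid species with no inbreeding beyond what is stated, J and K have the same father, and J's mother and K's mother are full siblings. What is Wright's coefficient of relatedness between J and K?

0.375

Relatedness sums over independent paths through distinct common ancestors.
J and K are related in two ways: half-sibs through their shared father (r = 1/4) and first cousins through their mothers (r = 1/8).
r = 1/4 + 1/8 = 3/8 = 0.375.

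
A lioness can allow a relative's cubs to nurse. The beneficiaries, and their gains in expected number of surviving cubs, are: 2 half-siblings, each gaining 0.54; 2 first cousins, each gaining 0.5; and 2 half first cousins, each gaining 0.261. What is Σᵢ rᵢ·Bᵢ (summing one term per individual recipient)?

0.427625

r to a half-sibling = 0.25 (half-sibs share one parent — one path of length 2: r = (1/2)^2 = 1/4).
r to a first cousin = 0.125 (first cousins share one grandparent pair — two paths of length 4: r = 2·(1/2)^4 = 1/8).
r to a half first cousin = 0.0625 (half first cousins share one grandparent — one path of length 4: r = (1/2)^4 = 1/16).
Summing one r·B term per recipient: 2·0.25·0.54 + 2·0.125·0.5 + 2·0.0625·0.261 = 0.427625.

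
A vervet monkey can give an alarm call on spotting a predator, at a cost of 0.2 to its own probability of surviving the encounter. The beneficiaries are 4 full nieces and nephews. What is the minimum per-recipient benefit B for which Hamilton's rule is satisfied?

0.2

r to a full niece or nephew = 0.25 (full aunt/uncle↔niece/nephew: two paths of length 3 through the shared grandparent pair: r = 2·(1/2)^3 = 1/4).
Hamilton's rule with n recipients of equal r: n·r·B > C, so B > C/(n·r) = 0.2/(4·0.25) = 0.2.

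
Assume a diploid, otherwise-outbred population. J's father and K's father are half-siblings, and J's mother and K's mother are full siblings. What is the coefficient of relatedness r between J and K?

0.1875

Independent pedigree routes through distinct common ancestors add.
J and K are related in two ways: half first cousins through their fathers (r = 1/16) and first cousins through their mothers (r = 1/8).
r = 1/16 + 1/8 = 0.1875.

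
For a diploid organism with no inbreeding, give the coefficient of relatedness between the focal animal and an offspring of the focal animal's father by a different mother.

0.25

Each parent–offspring link contributes a factor of 1/2, and independent paths through distinct common ancestors add.
Half-sibs share one parent — one path of length 2: r = (1/2)^2 = 1/4.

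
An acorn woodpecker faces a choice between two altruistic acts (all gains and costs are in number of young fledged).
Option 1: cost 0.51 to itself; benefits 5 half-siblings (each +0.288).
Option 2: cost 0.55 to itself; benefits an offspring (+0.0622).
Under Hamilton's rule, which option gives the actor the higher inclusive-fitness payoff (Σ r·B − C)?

Option 1: r to a half-sibling = 0.25.
Option 1: Σ r·B − C = (5·0.25·0.288) − 0.51 = -0.15.
Option 2: r to an offspring = 0.5.
Option 2: Σ r·B − C = (1·0.5·0.0622) − 0.55 = -0.5189.
Option 1 has the higher net inclusive-fitness payoff.

Option 1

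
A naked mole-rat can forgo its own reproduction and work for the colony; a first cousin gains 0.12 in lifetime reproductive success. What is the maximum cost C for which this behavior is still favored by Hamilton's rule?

r to a first cousin = 0.125 (first cousins share one grandparent pair — two paths of length 4: r = 2·(1/2)^4 = 1/8).
Hamilton's rule: n·r·B > C, so the trait is favored while C < n·r·B = 1·0.125·0.12 = 0.015.

0.015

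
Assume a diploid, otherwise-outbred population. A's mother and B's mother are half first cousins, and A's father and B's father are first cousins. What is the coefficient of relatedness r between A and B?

Wright's path rule: contributions from independent ancestry routes add.
A and B are related in two ways: half second cousins through their mothers (r = 1/64) and second cousins through their fathers (r = 1/32).
r = 1/64 + 1/32 = 3/64 = 0.046875.

0.046875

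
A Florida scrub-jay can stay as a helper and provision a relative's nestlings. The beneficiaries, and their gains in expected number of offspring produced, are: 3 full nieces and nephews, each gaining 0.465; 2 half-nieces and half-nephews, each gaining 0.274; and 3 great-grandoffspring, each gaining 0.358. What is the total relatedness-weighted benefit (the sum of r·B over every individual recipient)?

0.5515

r to a full niece or nephew = 0.25 (full aunt/uncle↔niece/nephew: two paths of length 3 through the shared grandparent pair: r = 2·(1/2)^3 = 1/4).
r to a half-niece or half-nephew = 0.125 (half-aunt/uncle↔niece/nephew: one path of length 3: r = (1/2)^3 = 1/8).
r to a great-grandoffspring = 1/8 (three parent–offspring links: r = (1/2)^3 = 1/8).
Summing one r·B term per recipient: 3·0.25·0.465 + 2·0.125·0.274 + 3·0.125·0.358 = 0.5515.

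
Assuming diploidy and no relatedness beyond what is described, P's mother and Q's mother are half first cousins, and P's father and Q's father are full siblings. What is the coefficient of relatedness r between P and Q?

0.140625

Relatedness sums over independent paths through distinct common ancestors.
P and Q are related in two ways: half second cousins through their mothers (r = 1/64) and first cousins through their fathers (r = 1/8).
r = 1/64 + 1/8 = 9/64 = 0.140625.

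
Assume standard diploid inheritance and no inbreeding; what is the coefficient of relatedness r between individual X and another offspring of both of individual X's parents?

Each parent–offspring link contributes a factor of 1/2, and independent paths through distinct common ancestors add.
Full sibs share both parents — two paths of length 2: r = 2·(1/2)^2 = 1/2.

0.5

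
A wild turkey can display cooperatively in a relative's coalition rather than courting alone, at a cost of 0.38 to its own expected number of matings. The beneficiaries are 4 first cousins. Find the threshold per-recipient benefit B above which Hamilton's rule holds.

0.76

r to a first cousin = 0.125 (first cousins share one grandparent pair — two paths of length 4: r = 2·(1/2)^4 = 1/8).
Hamilton's rule with n recipients of equal r: n·r·B > C, so B > C/(n·r) = 0.38/(4·0.125) = 0.76.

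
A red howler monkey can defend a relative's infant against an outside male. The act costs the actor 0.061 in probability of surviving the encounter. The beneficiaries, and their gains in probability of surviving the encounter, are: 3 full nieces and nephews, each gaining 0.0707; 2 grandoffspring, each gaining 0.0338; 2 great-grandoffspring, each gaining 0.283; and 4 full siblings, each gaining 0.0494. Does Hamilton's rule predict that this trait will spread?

Hamilton's rule: the trait is favored when the sum of r·B over every recipient exceeds the actor's cost C.
r to a full niece or nephew = 1/4 (full aunt/uncle↔niece/nephew: two paths of length 3 through the shared grandparent pair: r = 2·(1/2)^3 = 1/4).
r to a grandoffspring = 1/4 (two parent–offspring links: r = (1/2)^2 = 1/4).
r to a great-grandoffspring = 0.125 (three parent–offspring links: r = (1/2)^3 = 1/8).
r to a full sibling = 1/2 (full sibs share both parents — two paths of length 2: r = 2·(1/2)^2 = 1/2).
Summing one r·B term per recipient: 3·0.25·0.0707 + 2·0.25·0.0338 + 2·0.125·0.283 + 4·0.5·0.0494 = 0.239475.
0.239475 > 0.061: the indirect benefit exceeds the cost.

Yes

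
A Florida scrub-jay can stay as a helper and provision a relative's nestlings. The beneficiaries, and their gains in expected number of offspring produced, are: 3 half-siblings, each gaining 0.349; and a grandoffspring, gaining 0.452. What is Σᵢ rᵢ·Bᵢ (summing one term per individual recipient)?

0.37475

r to a half-sibling = 1/4 (half-sibs share one parent — one path of length 2: r = (1/2)^2 = 1/4).
r to a grandoffspring = 0.25 (two parent–offspring links: r = (1/2)^2 = 1/4).
Summing one r·B term per recipient: 3·0.25·0.349 + 1·0.25·0.452 = 0.37475.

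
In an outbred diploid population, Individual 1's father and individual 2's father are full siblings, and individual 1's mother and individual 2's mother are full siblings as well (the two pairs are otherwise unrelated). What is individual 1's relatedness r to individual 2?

Relatedness sums over independent paths through distinct common ancestors.
Individual 1 and individual 2 are related in two ways: first cousins through their fathers (r = 1/8) and first cousins through their mothers (r = 1/8) — i.e. double first cousins.
r = 1/8 + 1/8 = 1/4 = 0.25.

0.25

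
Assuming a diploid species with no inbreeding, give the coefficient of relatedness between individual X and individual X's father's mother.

0.25

Each parent–offspring link contributes a factor of 1/2, and independent paths through distinct common ancestors add.
Two parent–offspring links: r = (1/2)^2 = 1/4.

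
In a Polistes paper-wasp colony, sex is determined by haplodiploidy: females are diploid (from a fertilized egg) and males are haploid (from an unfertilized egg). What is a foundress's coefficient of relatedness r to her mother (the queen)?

One meiotic link between diploid queen and diploid daughter: r = 1/2.

0.5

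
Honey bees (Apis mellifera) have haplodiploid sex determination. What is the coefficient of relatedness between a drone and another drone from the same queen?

0.5

Haploid brothers each carry a random half of the queen's diploid genome, so on average they share half: r = 1/2.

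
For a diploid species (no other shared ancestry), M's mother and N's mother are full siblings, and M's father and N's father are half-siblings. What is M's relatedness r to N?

0.1875

With two independent routes of shared ancestry, r is the sum of the two contributions.
M and N are related in two ways: first cousins through their mothers (r = 1/8) and half first cousins through their fathers (r = 1/16).
r = 1/8 + 1/16 = 3/16 = 0.1875.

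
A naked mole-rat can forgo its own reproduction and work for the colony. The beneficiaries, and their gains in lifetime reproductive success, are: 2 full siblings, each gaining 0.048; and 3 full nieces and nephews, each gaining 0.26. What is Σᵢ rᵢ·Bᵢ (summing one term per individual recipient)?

r to a full sibling = 0.5 (full sibs share both parents — two paths of length 2: r = 2·(1/2)^2 = 1/2).
r to a full niece or nephew = 1/4 (full aunt/uncle↔niece/nephew: two paths of length 3 through the shared grandparent pair: r = 2·(1/2)^3 = 1/4).
Summing one r·B term per recipient: 2·0.5·0.048 + 3·0.25·0.26 = 0.243.

0.243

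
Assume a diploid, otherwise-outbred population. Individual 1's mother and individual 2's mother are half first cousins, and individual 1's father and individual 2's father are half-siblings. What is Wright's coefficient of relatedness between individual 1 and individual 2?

Independent pedigree routes through distinct common ancestors add.
Individual 1 and individual 2 are related in two ways: half second cousins through their mothers (r = 1/64) and half first cousins through their fathers (r = 1/16).
r = 1/64 + 1/16 = 0.078125.

0.078125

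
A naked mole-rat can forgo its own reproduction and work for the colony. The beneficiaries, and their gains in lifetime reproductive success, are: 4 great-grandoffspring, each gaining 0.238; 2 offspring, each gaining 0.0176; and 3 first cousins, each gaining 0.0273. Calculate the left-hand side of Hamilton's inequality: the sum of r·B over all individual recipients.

r to a great-grandoffspring = 0.125 (three parent–offspring links: r = (1/2)^3 = 1/8).
r to an offspring = 0.5 (one parent–offspring link: r = (1/2)^1 = 1/2).
r to a first cousin = 0.125 (first cousins share one grandparent pair — two paths of length 4: r = 2·(1/2)^4 = 1/8).
Summing one r·B term per recipient: 4·0.125·0.238 + 2·0.5·0.0176 + 3·0.125·0.0273 = 0.1468375.

0.1468375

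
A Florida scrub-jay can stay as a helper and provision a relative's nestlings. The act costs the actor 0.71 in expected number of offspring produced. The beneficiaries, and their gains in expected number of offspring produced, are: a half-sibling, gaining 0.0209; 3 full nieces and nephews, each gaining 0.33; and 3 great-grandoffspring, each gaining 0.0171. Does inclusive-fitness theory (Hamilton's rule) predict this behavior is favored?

Hamilton's rule: the trait is favored when the sum of r·B over every recipient exceeds the actor's cost C.
r to a half-sibling = 0.25 (half-sibs share one parent — one path of length 2: r = (1/2)^2 = 1/4).
r to a full niece or nephew = 0.25 (full aunt/uncle↔niece/nephew: two paths of length 3 through the shared grandparent pair: r = 2·(1/2)^3 = 1/4).
r to a great-grandoffspring = 1/8 (three parent–offspring links: r = (1/2)^3 = 1/8).
Summing one r·B term per recipient: 1·0.25·0.0209 + 3·0.25·0.33 + 3·0.125·0.0171 = 0.2591375.
0.2591375 < 0.71: the indirect benefit is less than the cost.

No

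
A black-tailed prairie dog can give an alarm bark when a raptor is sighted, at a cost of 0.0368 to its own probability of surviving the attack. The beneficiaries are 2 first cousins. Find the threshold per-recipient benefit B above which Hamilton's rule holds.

0.1472

r to a first cousin = 0.125 (first cousins share one grandparent pair — two paths of length 4: r = 2·(1/2)^4 = 1/8).
Hamilton's rule with n recipients of equal r: n·r·B > C, so B > C/(n·r) = 0.0368/(2·0.125) = 0.1472.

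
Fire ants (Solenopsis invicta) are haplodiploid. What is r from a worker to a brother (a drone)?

0.25

Her haploid brother carries none of their father's genes and a random half of their mother's genome; that half matches the maternal half of her own genome with probability 1/2: r = 1/2 · 1/2 = 1/4.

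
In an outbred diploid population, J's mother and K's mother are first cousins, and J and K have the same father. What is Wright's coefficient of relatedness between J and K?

Relatedness sums over independent paths through distinct common ancestors.
J and K are related in two ways: second cousins through their mothers (r = 1/32) and half-sibs through their shared father (r = 1/4).
r = 1/32 + 1/4 = 0.28125.

0.28125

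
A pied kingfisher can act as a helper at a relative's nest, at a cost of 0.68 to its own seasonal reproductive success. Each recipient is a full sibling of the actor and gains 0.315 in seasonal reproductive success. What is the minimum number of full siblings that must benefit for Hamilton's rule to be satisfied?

r to a full sibling = 1/2 (full sibs share both parents — two paths of length 2: r = 2·(1/2)^2 = 1/2).
Hamilton's rule: n·r·B > C  ⇒  n > C/(r·B) = 0.68/(0.5·0.315) = 4.317.
The smallest integer exceeding 4.317 is 5.

5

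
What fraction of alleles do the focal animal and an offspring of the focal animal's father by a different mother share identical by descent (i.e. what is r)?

Each parent–offspring link contributes a factor of 1/2, and independent paths through distinct common ancestors add.
Half-sibs share one parent — one path of length 2: r = (1/2)^2 = 1/4.

0.25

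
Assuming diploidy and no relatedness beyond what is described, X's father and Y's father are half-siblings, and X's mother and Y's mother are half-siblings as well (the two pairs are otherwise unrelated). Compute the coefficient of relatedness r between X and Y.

Independent pedigree routes through distinct common ancestors add.
X and Y are related in two ways: half first cousins through their fathers (r = 1/16) and half first cousins through their mothers (r = 1/16).
r = 1/16 + 1/16 = 1/8 = 0.125.

0.125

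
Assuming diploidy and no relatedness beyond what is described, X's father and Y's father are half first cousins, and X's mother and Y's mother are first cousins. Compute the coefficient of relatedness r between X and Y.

0.046875

Relatedness sums over independent paths through distinct common ancestors.
X and Y are related in two ways: half second cousins through their fathers (r = 1/64) and second cousins through their mothers (r = 1/32).
r = 1/64 + 1/32 = 3/64 = 0.046875.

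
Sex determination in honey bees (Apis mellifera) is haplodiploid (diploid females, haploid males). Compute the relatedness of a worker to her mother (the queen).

0.5

One meiotic link between diploid queen and diploid daughter: r = 1/2.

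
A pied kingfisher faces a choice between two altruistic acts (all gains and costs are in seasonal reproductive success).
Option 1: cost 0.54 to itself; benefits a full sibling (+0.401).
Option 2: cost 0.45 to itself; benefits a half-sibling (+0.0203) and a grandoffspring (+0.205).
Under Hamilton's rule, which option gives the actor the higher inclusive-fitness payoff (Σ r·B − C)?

Option 1: r to a full sibling = 0.5.
Option 1: Σ r·B − C = (1·0.5·0.401) − 0.54 = -0.3395.
Option 2: r to a half-sibling = 0.25.
Option 2: r to a grandoffspring = 0.25.
Option 2: Σ r·B − C = (1·0.25·0.0203 + 1·0.25·0.205) − 0.45 = -0.393675.
Option 1 has the higher net inclusive-fitness payoff.

Option 1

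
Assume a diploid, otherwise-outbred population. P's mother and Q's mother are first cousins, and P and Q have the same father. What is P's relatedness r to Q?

Relatedness sums over independent paths through distinct common ancestors.
P and Q are related in two ways: second cousins through their mothers (r = 1/32) and half-sibs through their shared father (r = 1/4).
r = 1/32 + 1/4 = 0.28125.

0.28125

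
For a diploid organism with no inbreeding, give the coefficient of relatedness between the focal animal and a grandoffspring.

0.25

Two parent–offspring links: r = (1/2)^2 = 1/4.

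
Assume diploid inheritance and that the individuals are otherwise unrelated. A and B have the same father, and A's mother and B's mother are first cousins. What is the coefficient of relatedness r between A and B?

0.28125

Relatedness sums over independent paths through distinct common ancestors.
A and B are related in two ways: half-sibs through their shared father (r = 1/4) and second cousins through their mothers (r = 1/32).
r = 1/4 + 1/32 = 0.28125.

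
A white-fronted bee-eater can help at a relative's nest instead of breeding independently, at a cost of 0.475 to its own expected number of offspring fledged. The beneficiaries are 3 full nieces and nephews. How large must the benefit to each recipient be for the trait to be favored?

0.6333

r to a full niece or nephew = 0.25 (full aunt/uncle↔niece/nephew: two paths of length 3 through the shared grandparent pair: r = 2·(1/2)^3 = 1/4).
Hamilton's rule with n recipients of equal r: n·r·B > C, so B > C/(n·r) = 0.475/(3·0.25) = 0.6333.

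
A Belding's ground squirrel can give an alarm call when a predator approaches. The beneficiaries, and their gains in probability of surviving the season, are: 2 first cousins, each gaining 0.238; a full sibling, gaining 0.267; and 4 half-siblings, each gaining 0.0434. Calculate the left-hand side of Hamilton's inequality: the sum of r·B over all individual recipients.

r to a first cousin = 1/8 (first cousins share one grandparent pair — two paths of length 4: r = 2·(1/2)^4 = 1/8).
r to a full sibling = 1/2 (full sibs share both parents — two paths of length 2: r = 2·(1/2)^2 = 1/2).
r to a half-sibling = 1/4 (half-sibs share one parent — one path of length 2: r = (1/2)^2 = 1/4).
Summing one r·B term per recipient: 2·0.125·0.238 + 1·0.5·0.267 + 4·0.25·0.0434 = 0.2364.

0.2364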